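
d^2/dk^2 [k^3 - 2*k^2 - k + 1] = 6*k - 4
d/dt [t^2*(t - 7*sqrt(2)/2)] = t*(3*t - 7*sqrt(2))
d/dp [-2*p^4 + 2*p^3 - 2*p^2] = 2*p*(-4*p^2 + 3*p - 2)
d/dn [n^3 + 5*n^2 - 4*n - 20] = 3*n^2 + 10*n - 4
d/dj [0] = 0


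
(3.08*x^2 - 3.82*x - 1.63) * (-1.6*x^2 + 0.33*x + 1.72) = -4.928*x^4 + 7.1284*x^3 + 6.645*x^2 - 7.1083*x - 2.8036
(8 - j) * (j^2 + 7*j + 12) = -j^3 + j^2 + 44*j + 96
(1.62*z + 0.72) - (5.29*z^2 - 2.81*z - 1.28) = -5.29*z^2 + 4.43*z + 2.0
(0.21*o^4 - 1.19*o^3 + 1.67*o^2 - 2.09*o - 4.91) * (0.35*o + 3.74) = 0.0735*o^5 + 0.3689*o^4 - 3.8661*o^3 + 5.5143*o^2 - 9.5351*o - 18.3634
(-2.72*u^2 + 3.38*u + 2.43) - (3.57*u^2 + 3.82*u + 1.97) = -6.29*u^2 - 0.44*u + 0.46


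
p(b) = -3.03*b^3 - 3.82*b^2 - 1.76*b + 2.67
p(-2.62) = 35.55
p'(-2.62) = -44.14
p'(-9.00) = -669.29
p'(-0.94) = -2.61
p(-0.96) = 3.52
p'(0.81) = -13.91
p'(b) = -9.09*b^2 - 7.64*b - 1.76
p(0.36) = 1.40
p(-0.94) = 3.47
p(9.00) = -2531.46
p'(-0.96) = -2.80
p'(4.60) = -229.25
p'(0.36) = -5.69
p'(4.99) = -266.23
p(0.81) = -2.87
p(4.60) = -381.19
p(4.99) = -477.71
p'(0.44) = -6.88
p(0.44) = 0.90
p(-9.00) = 1917.96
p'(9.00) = -806.81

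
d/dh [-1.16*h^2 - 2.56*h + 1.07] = -2.32*h - 2.56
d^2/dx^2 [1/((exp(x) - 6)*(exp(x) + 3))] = (4*exp(3*x) - 9*exp(2*x) + 81*exp(x) - 54)*exp(x)/(exp(6*x) - 9*exp(5*x) - 27*exp(4*x) + 297*exp(3*x) + 486*exp(2*x) - 2916*exp(x) - 5832)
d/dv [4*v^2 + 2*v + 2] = 8*v + 2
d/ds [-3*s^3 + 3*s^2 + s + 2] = -9*s^2 + 6*s + 1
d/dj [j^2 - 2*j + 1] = 2*j - 2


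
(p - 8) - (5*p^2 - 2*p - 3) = -5*p^2 + 3*p - 5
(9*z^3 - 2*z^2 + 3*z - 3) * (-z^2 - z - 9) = -9*z^5 - 7*z^4 - 82*z^3 + 18*z^2 - 24*z + 27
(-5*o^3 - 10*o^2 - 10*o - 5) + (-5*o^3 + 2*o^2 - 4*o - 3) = -10*o^3 - 8*o^2 - 14*o - 8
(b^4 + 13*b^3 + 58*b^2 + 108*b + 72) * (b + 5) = b^5 + 18*b^4 + 123*b^3 + 398*b^2 + 612*b + 360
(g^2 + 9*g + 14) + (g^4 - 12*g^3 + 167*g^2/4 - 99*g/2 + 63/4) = g^4 - 12*g^3 + 171*g^2/4 - 81*g/2 + 119/4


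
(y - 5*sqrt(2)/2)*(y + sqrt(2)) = y^2 - 3*sqrt(2)*y/2 - 5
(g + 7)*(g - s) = g^2 - g*s + 7*g - 7*s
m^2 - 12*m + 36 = (m - 6)^2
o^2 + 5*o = o*(o + 5)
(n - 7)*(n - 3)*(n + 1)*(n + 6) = n^4 - 3*n^3 - 43*n^2 + 87*n + 126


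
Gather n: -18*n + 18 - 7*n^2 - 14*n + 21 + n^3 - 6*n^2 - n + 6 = n^3 - 13*n^2 - 33*n + 45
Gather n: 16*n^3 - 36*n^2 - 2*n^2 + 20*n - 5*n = 16*n^3 - 38*n^2 + 15*n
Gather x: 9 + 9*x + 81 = 9*x + 90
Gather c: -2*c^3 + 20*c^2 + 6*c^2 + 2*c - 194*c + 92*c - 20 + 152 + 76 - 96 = -2*c^3 + 26*c^2 - 100*c + 112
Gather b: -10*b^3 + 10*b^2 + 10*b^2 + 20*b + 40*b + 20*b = -10*b^3 + 20*b^2 + 80*b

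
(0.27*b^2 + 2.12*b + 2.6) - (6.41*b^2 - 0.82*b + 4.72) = -6.14*b^2 + 2.94*b - 2.12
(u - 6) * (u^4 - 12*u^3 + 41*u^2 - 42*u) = u^5 - 18*u^4 + 113*u^3 - 288*u^2 + 252*u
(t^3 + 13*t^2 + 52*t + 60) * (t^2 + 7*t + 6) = t^5 + 20*t^4 + 149*t^3 + 502*t^2 + 732*t + 360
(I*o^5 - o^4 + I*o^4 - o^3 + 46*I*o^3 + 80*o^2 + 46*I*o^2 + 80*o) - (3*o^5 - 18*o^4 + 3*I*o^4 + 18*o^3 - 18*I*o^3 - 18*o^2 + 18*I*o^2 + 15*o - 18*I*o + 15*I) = -3*o^5 + I*o^5 + 17*o^4 - 2*I*o^4 - 19*o^3 + 64*I*o^3 + 98*o^2 + 28*I*o^2 + 65*o + 18*I*o - 15*I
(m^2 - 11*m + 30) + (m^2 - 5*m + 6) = 2*m^2 - 16*m + 36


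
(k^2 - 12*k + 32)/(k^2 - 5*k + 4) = (k - 8)/(k - 1)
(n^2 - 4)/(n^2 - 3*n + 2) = (n + 2)/(n - 1)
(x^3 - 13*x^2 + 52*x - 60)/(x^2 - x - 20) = (x^2 - 8*x + 12)/(x + 4)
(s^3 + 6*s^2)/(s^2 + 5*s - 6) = s^2/(s - 1)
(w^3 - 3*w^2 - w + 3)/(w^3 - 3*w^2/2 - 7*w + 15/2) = 2*(w + 1)/(2*w + 5)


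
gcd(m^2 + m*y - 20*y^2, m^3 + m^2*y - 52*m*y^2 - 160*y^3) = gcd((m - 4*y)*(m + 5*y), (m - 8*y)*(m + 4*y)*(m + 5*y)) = m + 5*y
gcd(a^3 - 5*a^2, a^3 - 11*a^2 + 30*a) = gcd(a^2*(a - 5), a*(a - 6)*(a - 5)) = a^2 - 5*a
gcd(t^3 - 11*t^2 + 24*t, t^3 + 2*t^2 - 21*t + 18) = t - 3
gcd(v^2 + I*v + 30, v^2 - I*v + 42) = v + 6*I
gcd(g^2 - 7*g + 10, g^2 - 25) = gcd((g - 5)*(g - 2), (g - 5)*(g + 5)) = g - 5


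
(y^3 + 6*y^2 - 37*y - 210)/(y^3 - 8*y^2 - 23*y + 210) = (y + 7)/(y - 7)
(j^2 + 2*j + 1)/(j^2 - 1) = (j + 1)/(j - 1)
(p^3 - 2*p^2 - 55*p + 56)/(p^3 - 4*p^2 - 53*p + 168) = (p - 1)/(p - 3)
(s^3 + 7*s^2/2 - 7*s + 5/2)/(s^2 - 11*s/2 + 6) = (2*s^3 + 7*s^2 - 14*s + 5)/(2*s^2 - 11*s + 12)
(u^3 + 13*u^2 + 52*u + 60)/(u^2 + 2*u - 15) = (u^2 + 8*u + 12)/(u - 3)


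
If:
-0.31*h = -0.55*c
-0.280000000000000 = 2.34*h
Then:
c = -0.07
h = -0.12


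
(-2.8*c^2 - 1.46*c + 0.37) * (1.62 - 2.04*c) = 5.712*c^3 - 1.5576*c^2 - 3.12*c + 0.5994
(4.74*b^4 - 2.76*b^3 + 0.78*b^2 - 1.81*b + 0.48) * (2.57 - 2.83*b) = -13.4142*b^5 + 19.9926*b^4 - 9.3006*b^3 + 7.1269*b^2 - 6.0101*b + 1.2336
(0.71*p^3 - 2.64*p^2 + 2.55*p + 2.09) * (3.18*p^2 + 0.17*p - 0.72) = 2.2578*p^5 - 8.2745*p^4 + 7.149*p^3 + 8.9805*p^2 - 1.4807*p - 1.5048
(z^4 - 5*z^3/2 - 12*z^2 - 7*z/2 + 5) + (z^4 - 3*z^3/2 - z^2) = 2*z^4 - 4*z^3 - 13*z^2 - 7*z/2 + 5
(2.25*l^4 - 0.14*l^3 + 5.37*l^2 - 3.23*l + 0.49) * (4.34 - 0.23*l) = -0.5175*l^5 + 9.7972*l^4 - 1.8427*l^3 + 24.0487*l^2 - 14.1309*l + 2.1266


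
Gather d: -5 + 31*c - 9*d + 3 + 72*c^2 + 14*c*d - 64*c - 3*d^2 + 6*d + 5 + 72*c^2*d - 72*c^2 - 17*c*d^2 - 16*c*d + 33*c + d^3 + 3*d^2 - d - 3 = -17*c*d^2 + d^3 + d*(72*c^2 - 2*c - 4)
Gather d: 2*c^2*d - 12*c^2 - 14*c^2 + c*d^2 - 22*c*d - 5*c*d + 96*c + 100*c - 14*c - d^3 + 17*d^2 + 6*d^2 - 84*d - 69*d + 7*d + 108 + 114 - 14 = -26*c^2 + 182*c - d^3 + d^2*(c + 23) + d*(2*c^2 - 27*c - 146) + 208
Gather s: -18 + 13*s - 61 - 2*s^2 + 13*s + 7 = -2*s^2 + 26*s - 72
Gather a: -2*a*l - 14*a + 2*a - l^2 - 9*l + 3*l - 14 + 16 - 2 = a*(-2*l - 12) - l^2 - 6*l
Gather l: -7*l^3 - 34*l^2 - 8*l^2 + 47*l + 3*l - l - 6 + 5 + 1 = -7*l^3 - 42*l^2 + 49*l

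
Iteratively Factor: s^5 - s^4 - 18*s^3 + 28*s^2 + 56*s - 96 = (s + 2)*(s^4 - 3*s^3 - 12*s^2 + 52*s - 48) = (s + 2)*(s + 4)*(s^3 - 7*s^2 + 16*s - 12) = (s - 2)*(s + 2)*(s + 4)*(s^2 - 5*s + 6) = (s - 2)^2*(s + 2)*(s + 4)*(s - 3)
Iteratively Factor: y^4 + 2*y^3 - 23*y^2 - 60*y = (y + 4)*(y^3 - 2*y^2 - 15*y) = (y + 3)*(y + 4)*(y^2 - 5*y) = (y - 5)*(y + 3)*(y + 4)*(y)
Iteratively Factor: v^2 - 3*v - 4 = (v - 4)*(v + 1)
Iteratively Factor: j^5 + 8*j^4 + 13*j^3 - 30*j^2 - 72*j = (j - 2)*(j^4 + 10*j^3 + 33*j^2 + 36*j) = (j - 2)*(j + 3)*(j^3 + 7*j^2 + 12*j) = (j - 2)*(j + 3)*(j + 4)*(j^2 + 3*j) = j*(j - 2)*(j + 3)*(j + 4)*(j + 3)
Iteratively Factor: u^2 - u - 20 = (u - 5)*(u + 4)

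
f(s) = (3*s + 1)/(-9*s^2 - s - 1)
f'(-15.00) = 0.00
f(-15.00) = 0.02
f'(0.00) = -2.00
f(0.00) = -1.00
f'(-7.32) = 0.01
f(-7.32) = 0.04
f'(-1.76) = 0.07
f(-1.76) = 0.16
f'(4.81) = 0.02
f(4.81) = -0.07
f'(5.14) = 0.01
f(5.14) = -0.07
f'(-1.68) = 0.07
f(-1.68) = 0.16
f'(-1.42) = 0.09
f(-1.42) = 0.18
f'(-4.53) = 0.01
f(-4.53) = 0.07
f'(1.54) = 0.16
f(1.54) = -0.24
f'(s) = (3*s + 1)*(18*s + 1)/(-9*s^2 - s - 1)^2 + 3/(-9*s^2 - s - 1)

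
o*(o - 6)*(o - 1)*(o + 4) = o^4 - 3*o^3 - 22*o^2 + 24*o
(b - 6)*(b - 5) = b^2 - 11*b + 30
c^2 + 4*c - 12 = (c - 2)*(c + 6)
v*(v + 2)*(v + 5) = v^3 + 7*v^2 + 10*v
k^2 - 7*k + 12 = (k - 4)*(k - 3)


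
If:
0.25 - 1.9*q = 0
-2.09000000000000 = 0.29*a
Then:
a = -7.21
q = 0.13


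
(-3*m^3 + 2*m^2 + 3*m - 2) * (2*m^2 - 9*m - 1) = -6*m^5 + 31*m^4 - 9*m^3 - 33*m^2 + 15*m + 2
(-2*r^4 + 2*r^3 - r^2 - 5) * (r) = -2*r^5 + 2*r^4 - r^3 - 5*r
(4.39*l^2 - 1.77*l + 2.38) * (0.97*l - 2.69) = 4.2583*l^3 - 13.526*l^2 + 7.0699*l - 6.4022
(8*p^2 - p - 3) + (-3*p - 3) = 8*p^2 - 4*p - 6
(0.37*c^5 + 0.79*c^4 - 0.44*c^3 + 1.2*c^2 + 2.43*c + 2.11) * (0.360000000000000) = 0.1332*c^5 + 0.2844*c^4 - 0.1584*c^3 + 0.432*c^2 + 0.8748*c + 0.7596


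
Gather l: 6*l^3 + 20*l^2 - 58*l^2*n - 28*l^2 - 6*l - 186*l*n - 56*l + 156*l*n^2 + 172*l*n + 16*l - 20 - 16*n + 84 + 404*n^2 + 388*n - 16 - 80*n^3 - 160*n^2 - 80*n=6*l^3 + l^2*(-58*n - 8) + l*(156*n^2 - 14*n - 46) - 80*n^3 + 244*n^2 + 292*n + 48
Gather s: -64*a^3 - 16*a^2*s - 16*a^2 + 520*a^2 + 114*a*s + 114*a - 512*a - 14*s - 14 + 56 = -64*a^3 + 504*a^2 - 398*a + s*(-16*a^2 + 114*a - 14) + 42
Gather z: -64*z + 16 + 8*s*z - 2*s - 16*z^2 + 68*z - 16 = -2*s - 16*z^2 + z*(8*s + 4)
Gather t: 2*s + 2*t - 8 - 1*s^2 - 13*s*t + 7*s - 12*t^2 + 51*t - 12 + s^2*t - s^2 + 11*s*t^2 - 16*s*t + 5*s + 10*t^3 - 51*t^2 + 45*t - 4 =-2*s^2 + 14*s + 10*t^3 + t^2*(11*s - 63) + t*(s^2 - 29*s + 98) - 24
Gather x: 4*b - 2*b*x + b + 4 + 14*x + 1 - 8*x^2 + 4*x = 5*b - 8*x^2 + x*(18 - 2*b) + 5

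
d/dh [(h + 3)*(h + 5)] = 2*h + 8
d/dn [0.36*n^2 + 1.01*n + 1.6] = 0.72*n + 1.01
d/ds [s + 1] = 1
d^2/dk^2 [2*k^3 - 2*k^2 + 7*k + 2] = 12*k - 4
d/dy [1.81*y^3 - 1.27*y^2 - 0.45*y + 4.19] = 5.43*y^2 - 2.54*y - 0.45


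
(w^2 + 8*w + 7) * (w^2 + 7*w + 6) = w^4 + 15*w^3 + 69*w^2 + 97*w + 42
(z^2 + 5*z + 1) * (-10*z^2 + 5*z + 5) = -10*z^4 - 45*z^3 + 20*z^2 + 30*z + 5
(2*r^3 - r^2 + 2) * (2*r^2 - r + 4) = 4*r^5 - 4*r^4 + 9*r^3 - 2*r + 8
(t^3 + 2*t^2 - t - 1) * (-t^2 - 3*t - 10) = -t^5 - 5*t^4 - 15*t^3 - 16*t^2 + 13*t + 10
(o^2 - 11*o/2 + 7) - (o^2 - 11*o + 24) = 11*o/2 - 17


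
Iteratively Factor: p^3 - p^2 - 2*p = (p - 2)*(p^2 + p) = p*(p - 2)*(p + 1)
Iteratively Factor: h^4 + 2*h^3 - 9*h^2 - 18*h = (h + 3)*(h^3 - h^2 - 6*h) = (h - 3)*(h + 3)*(h^2 + 2*h) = (h - 3)*(h + 2)*(h + 3)*(h)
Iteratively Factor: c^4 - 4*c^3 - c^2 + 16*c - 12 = (c + 2)*(c^3 - 6*c^2 + 11*c - 6) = (c - 2)*(c + 2)*(c^2 - 4*c + 3) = (c - 3)*(c - 2)*(c + 2)*(c - 1)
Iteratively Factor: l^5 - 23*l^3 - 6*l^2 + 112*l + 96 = (l + 4)*(l^4 - 4*l^3 - 7*l^2 + 22*l + 24) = (l + 2)*(l + 4)*(l^3 - 6*l^2 + 5*l + 12) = (l + 1)*(l + 2)*(l + 4)*(l^2 - 7*l + 12) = (l - 4)*(l + 1)*(l + 2)*(l + 4)*(l - 3)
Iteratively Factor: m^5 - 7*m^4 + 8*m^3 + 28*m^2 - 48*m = (m - 4)*(m^4 - 3*m^3 - 4*m^2 + 12*m) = m*(m - 4)*(m^3 - 3*m^2 - 4*m + 12) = m*(m - 4)*(m - 2)*(m^2 - m - 6) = m*(m - 4)*(m - 2)*(m + 2)*(m - 3)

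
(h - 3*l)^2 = h^2 - 6*h*l + 9*l^2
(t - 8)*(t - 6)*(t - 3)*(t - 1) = t^4 - 18*t^3 + 107*t^2 - 234*t + 144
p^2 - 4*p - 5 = (p - 5)*(p + 1)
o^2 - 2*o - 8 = (o - 4)*(o + 2)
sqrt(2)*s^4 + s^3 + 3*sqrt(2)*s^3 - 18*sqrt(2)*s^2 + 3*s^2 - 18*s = s*(s - 3)*(s + 6)*(sqrt(2)*s + 1)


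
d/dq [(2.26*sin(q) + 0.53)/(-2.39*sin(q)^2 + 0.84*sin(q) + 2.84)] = (5.4014*sin(q)^2 + 2.5334*sin(q) + 5.9732)*cos(q)/(5.7121*sin(q)^4 - 4.0152*sin(q)^3 - 12.8696*sin(q)^2 + 4.7712*sin(q) + 8.0656)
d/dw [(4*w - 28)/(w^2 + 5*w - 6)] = 4*(-w^2 + 14*w + 29)/(w^4 + 10*w^3 + 13*w^2 - 60*w + 36)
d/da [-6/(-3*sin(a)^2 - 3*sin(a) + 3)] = -2*(2*sin(a) + 1)*cos(a)/(sin(a) - cos(a)^2)^2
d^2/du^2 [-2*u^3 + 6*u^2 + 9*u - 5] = 12 - 12*u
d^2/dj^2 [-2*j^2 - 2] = -4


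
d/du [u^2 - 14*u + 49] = 2*u - 14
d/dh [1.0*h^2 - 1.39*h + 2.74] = 2.0*h - 1.39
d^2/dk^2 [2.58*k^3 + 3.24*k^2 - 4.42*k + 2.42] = 15.48*k + 6.48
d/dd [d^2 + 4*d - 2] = 2*d + 4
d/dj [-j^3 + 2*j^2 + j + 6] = -3*j^2 + 4*j + 1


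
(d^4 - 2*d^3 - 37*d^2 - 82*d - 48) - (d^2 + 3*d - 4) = d^4 - 2*d^3 - 38*d^2 - 85*d - 44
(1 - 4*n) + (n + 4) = 5 - 3*n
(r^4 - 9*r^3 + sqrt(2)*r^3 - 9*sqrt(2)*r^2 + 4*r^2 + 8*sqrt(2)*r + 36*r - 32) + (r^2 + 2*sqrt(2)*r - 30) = r^4 - 9*r^3 + sqrt(2)*r^3 - 9*sqrt(2)*r^2 + 5*r^2 + 10*sqrt(2)*r + 36*r - 62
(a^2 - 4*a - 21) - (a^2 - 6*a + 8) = 2*a - 29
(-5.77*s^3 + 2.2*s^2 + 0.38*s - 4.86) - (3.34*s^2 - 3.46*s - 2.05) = -5.77*s^3 - 1.14*s^2 + 3.84*s - 2.81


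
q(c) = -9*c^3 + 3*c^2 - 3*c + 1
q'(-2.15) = -140.71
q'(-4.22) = -509.15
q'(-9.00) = -2244.00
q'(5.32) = -735.24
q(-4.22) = 743.45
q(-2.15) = 110.76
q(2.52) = -131.54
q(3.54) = -371.28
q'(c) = -27*c^2 + 6*c - 3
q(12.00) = -15155.00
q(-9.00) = 6832.00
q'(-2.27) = -155.75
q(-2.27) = 128.54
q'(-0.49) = -12.42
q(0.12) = 0.67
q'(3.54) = -320.11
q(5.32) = -1285.17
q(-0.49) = 4.25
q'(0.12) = -2.67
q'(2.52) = -159.34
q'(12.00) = -3819.00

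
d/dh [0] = 0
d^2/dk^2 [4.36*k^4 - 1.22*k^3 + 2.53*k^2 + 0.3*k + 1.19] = 52.32*k^2 - 7.32*k + 5.06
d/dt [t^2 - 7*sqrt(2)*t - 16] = 2*t - 7*sqrt(2)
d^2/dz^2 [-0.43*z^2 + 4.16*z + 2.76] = -0.860000000000000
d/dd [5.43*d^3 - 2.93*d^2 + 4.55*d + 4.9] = 16.29*d^2 - 5.86*d + 4.55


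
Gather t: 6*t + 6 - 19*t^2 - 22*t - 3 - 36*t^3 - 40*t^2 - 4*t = -36*t^3 - 59*t^2 - 20*t + 3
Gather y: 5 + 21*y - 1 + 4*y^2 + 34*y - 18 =4*y^2 + 55*y - 14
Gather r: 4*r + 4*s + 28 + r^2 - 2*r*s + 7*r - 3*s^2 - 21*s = r^2 + r*(11 - 2*s) - 3*s^2 - 17*s + 28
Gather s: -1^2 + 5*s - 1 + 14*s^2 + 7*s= 14*s^2 + 12*s - 2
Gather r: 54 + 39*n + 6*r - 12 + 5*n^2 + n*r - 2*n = 5*n^2 + 37*n + r*(n + 6) + 42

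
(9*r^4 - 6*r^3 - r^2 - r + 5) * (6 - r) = -9*r^5 + 60*r^4 - 35*r^3 - 5*r^2 - 11*r + 30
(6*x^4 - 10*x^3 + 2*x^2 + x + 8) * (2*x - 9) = 12*x^5 - 74*x^4 + 94*x^3 - 16*x^2 + 7*x - 72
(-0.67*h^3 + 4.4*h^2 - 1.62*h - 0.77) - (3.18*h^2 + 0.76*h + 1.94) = -0.67*h^3 + 1.22*h^2 - 2.38*h - 2.71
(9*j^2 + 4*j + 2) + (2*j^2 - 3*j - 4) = 11*j^2 + j - 2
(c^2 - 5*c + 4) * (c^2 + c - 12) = c^4 - 4*c^3 - 13*c^2 + 64*c - 48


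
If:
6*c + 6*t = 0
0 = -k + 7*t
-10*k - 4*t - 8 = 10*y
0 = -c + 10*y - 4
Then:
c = 12/73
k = -84/73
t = -12/73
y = 152/365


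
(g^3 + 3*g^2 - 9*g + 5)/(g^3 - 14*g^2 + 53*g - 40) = (g^2 + 4*g - 5)/(g^2 - 13*g + 40)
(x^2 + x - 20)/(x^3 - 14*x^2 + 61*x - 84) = (x + 5)/(x^2 - 10*x + 21)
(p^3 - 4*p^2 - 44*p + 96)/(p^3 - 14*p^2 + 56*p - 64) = (p + 6)/(p - 4)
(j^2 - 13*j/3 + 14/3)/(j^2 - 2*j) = (j - 7/3)/j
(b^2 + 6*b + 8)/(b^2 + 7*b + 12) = (b + 2)/(b + 3)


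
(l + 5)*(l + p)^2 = l^3 + 2*l^2*p + 5*l^2 + l*p^2 + 10*l*p + 5*p^2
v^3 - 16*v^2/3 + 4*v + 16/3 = (v - 4)*(v - 2)*(v + 2/3)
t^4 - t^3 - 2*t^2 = t^2*(t - 2)*(t + 1)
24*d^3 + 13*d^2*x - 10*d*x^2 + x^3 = (-8*d + x)*(-3*d + x)*(d + x)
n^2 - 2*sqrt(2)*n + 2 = (n - sqrt(2))^2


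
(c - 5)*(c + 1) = c^2 - 4*c - 5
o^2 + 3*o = o*(o + 3)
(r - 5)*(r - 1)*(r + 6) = r^3 - 31*r + 30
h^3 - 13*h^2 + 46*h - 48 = (h - 8)*(h - 3)*(h - 2)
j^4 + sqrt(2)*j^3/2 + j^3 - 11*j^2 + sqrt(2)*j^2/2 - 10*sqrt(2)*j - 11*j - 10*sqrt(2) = (j + 1)*(j - 5*sqrt(2)/2)*(j + sqrt(2))*(j + 2*sqrt(2))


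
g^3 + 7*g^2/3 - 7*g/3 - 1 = (g - 1)*(g + 1/3)*(g + 3)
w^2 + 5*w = w*(w + 5)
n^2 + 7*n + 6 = (n + 1)*(n + 6)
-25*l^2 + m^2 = (-5*l + m)*(5*l + m)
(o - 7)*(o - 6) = o^2 - 13*o + 42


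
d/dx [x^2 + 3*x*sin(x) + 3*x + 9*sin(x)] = 3*x*cos(x) + 2*x + 3*sin(x) + 9*cos(x) + 3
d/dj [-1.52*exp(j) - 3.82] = -1.52*exp(j)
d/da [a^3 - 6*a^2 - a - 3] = 3*a^2 - 12*a - 1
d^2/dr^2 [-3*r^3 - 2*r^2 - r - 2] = -18*r - 4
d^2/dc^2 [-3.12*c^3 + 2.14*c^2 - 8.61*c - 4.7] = 4.28 - 18.72*c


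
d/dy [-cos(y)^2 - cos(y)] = sin(y) + sin(2*y)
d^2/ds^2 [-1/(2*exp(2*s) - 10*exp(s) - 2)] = ((2*exp(s) - 5)^2*exp(s) + (4*exp(s) - 5)*(-exp(2*s) + 5*exp(s) + 1)/2)*exp(s)/(-exp(2*s) + 5*exp(s) + 1)^3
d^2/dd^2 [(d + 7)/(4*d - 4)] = 4/(d - 1)^3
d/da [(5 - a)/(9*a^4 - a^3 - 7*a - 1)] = (-9*a^4 + a^3 + 7*a - (a - 5)*(-36*a^3 + 3*a^2 + 7) + 1)/(-9*a^4 + a^3 + 7*a + 1)^2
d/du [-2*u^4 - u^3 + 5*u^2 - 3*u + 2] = -8*u^3 - 3*u^2 + 10*u - 3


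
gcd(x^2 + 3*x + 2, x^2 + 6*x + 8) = x + 2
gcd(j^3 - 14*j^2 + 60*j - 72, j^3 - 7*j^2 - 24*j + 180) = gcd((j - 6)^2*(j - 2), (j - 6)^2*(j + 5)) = j^2 - 12*j + 36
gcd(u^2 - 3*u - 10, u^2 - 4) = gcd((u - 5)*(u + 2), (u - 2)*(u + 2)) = u + 2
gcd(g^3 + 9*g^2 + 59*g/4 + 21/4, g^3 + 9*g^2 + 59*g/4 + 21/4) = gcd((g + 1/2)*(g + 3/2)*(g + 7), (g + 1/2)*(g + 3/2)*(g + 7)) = g^3 + 9*g^2 + 59*g/4 + 21/4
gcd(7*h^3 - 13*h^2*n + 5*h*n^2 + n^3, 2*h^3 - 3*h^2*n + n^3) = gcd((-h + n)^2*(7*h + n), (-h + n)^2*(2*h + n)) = h^2 - 2*h*n + n^2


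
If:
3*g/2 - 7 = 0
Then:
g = 14/3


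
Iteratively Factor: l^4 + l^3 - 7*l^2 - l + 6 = (l + 1)*(l^3 - 7*l + 6) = (l + 1)*(l + 3)*(l^2 - 3*l + 2) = (l - 2)*(l + 1)*(l + 3)*(l - 1)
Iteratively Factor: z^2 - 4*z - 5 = (z + 1)*(z - 5)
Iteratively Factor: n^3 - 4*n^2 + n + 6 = (n + 1)*(n^2 - 5*n + 6) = (n - 3)*(n + 1)*(n - 2)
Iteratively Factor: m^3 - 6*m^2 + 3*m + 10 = (m - 5)*(m^2 - m - 2) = (m - 5)*(m + 1)*(m - 2)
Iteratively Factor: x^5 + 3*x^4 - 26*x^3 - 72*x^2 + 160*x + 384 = (x + 2)*(x^4 + x^3 - 28*x^2 - 16*x + 192) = (x + 2)*(x + 4)*(x^3 - 3*x^2 - 16*x + 48) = (x - 3)*(x + 2)*(x + 4)*(x^2 - 16) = (x - 3)*(x + 2)*(x + 4)^2*(x - 4)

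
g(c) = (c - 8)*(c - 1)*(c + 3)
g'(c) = (c - 8)*(c - 1) + (c - 8)*(c + 3) + (c - 1)*(c + 3) = 3*c^2 - 12*c - 19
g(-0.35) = 29.87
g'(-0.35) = -14.43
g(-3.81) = -46.01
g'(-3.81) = 70.27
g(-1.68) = 34.24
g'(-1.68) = 9.63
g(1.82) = -24.43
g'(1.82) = -30.90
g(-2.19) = 26.33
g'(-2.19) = 21.67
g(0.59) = 10.91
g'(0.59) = -25.04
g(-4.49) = -102.17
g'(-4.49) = 95.36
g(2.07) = -32.17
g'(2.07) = -30.99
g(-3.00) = 0.00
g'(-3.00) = 44.00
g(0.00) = 24.00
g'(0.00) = -19.00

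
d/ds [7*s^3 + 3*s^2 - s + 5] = 21*s^2 + 6*s - 1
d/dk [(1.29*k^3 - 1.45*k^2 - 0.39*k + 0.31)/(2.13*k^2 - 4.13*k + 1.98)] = (2.7477*k^4 - 10.6554*k^3 + 14.4818*k^2 - 7.0626*k + 0.5081)/(4.5369*k^4 - 17.5938*k^3 + 25.4917*k^2 - 16.3548*k + 3.9204)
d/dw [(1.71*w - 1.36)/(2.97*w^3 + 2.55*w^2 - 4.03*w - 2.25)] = (-10.1574*w^3 + 7.7571*w^2 + 6.936*w - 9.3283)/(8.8209*w^6 + 15.147*w^5 - 17.4357*w^4 - 33.918*w^3 + 4.7659*w^2 + 18.135*w + 5.0625)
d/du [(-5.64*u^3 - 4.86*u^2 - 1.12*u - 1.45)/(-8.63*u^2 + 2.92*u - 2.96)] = (48.6732*u^4 - 32.9376*u^3 + 26.2264*u^2 + 3.7442*u + 7.5492)/(74.4769*u^4 - 50.3992*u^3 + 59.616*u^2 - 17.2864*u + 8.7616)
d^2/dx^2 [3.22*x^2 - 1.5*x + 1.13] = 6.44000000000000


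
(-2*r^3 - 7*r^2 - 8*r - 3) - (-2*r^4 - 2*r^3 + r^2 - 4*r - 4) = 2*r^4 - 8*r^2 - 4*r + 1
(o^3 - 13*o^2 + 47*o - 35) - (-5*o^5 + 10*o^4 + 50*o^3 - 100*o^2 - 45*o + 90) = 5*o^5 - 10*o^4 - 49*o^3 + 87*o^2 + 92*o - 125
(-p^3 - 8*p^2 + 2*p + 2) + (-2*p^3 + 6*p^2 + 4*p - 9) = -3*p^3 - 2*p^2 + 6*p - 7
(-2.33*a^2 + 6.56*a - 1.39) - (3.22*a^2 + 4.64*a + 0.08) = -5.55*a^2 + 1.92*a - 1.47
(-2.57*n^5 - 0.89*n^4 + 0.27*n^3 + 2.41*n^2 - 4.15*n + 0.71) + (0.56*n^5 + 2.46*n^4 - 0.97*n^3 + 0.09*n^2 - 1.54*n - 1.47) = -2.01*n^5 + 1.57*n^4 - 0.7*n^3 + 2.5*n^2 - 5.69*n - 0.76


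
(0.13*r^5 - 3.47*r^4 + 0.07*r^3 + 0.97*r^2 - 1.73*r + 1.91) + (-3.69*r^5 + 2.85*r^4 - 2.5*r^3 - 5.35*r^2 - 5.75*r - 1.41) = -3.56*r^5 - 0.62*r^4 - 2.43*r^3 - 4.38*r^2 - 7.48*r + 0.5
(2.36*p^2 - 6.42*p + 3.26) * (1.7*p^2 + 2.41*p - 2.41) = 4.012*p^4 - 5.2264*p^3 - 15.6178*p^2 + 23.3288*p - 7.8566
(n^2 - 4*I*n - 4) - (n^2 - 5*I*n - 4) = I*n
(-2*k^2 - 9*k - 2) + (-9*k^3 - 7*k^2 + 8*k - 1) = -9*k^3 - 9*k^2 - k - 3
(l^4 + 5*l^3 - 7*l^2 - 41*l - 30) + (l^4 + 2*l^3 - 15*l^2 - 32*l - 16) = 2*l^4 + 7*l^3 - 22*l^2 - 73*l - 46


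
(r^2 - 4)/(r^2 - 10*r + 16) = (r + 2)/(r - 8)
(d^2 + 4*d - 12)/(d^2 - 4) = (d + 6)/(d + 2)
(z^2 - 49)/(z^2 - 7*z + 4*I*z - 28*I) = (z + 7)/(z + 4*I)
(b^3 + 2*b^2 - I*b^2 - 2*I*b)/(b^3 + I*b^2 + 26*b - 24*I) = b*(b + 2)/(b^2 + 2*I*b + 24)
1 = 1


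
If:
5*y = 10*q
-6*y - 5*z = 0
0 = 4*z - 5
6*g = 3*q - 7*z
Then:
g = -55/32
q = -25/48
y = -25/24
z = 5/4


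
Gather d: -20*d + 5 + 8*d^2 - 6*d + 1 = 8*d^2 - 26*d + 6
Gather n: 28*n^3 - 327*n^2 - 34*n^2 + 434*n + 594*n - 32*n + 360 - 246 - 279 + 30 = 28*n^3 - 361*n^2 + 996*n - 135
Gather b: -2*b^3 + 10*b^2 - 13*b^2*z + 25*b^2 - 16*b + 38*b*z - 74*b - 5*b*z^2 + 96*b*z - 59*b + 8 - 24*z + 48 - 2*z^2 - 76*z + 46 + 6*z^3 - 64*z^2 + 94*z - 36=-2*b^3 + b^2*(35 - 13*z) + b*(-5*z^2 + 134*z - 149) + 6*z^3 - 66*z^2 - 6*z + 66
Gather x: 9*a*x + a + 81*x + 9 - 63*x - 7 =a + x*(9*a + 18) + 2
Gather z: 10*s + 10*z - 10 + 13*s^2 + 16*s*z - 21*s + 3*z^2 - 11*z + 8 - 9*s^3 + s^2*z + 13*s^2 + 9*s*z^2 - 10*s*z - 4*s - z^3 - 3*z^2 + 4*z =-9*s^3 + 26*s^2 + 9*s*z^2 - 15*s - z^3 + z*(s^2 + 6*s + 3) - 2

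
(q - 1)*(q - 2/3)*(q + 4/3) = q^3 - q^2/3 - 14*q/9 + 8/9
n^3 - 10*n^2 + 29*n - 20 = (n - 5)*(n - 4)*(n - 1)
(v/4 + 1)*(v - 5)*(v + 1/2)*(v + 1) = v^4/4 + v^3/8 - 21*v^2/4 - 61*v/8 - 5/2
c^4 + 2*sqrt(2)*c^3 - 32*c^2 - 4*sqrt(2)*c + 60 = (c - 3*sqrt(2))*(c - sqrt(2))*(c + sqrt(2))*(c + 5*sqrt(2))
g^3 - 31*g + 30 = (g - 5)*(g - 1)*(g + 6)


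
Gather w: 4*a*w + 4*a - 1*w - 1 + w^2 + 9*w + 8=4*a + w^2 + w*(4*a + 8) + 7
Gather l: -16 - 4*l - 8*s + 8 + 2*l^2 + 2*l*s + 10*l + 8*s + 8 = 2*l^2 + l*(2*s + 6)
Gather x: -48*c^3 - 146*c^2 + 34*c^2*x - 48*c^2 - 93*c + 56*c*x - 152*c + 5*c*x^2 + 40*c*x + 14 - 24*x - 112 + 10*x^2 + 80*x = -48*c^3 - 194*c^2 - 245*c + x^2*(5*c + 10) + x*(34*c^2 + 96*c + 56) - 98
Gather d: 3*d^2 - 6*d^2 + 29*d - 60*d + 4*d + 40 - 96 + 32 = -3*d^2 - 27*d - 24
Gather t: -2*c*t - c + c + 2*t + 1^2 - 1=t*(2 - 2*c)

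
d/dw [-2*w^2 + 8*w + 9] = 8 - 4*w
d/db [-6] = 0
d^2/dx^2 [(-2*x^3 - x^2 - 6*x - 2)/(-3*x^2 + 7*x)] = 2*(173*x^3 + 54*x^2 - 126*x + 98)/(x^3*(27*x^3 - 189*x^2 + 441*x - 343))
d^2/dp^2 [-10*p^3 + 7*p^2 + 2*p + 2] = 14 - 60*p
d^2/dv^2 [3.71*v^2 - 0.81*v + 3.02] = 7.42000000000000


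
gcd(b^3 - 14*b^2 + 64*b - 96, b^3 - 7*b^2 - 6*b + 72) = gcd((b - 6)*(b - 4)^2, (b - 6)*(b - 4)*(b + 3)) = b^2 - 10*b + 24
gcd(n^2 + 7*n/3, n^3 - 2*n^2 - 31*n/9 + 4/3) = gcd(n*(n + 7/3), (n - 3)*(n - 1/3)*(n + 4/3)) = 1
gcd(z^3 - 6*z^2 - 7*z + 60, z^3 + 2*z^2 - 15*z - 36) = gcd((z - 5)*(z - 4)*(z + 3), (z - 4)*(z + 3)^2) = z^2 - z - 12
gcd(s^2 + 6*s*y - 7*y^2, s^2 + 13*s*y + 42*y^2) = s + 7*y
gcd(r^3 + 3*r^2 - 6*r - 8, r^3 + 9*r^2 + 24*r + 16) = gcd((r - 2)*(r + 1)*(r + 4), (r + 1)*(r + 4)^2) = r^2 + 5*r + 4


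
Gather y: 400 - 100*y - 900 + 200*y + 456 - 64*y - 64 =36*y - 108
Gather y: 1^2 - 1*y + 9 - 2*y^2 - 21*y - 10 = -2*y^2 - 22*y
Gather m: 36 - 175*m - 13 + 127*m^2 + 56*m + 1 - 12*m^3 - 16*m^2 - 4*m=-12*m^3 + 111*m^2 - 123*m + 24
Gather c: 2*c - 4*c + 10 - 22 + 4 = -2*c - 8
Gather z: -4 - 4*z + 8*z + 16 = 4*z + 12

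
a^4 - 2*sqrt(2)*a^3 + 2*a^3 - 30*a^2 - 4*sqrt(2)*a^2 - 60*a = a*(a + 2)*(a - 5*sqrt(2))*(a + 3*sqrt(2))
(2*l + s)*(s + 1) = 2*l*s + 2*l + s^2 + s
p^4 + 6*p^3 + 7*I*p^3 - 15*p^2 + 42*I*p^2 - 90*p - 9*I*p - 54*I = (p + 6)*(p + I)*(p + 3*I)^2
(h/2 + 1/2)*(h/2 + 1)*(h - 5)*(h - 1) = h^4/4 - 3*h^3/4 - 11*h^2/4 + 3*h/4 + 5/2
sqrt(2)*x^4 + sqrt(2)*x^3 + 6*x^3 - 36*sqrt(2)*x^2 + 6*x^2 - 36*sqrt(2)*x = x*(x - 3*sqrt(2))*(x + 6*sqrt(2))*(sqrt(2)*x + sqrt(2))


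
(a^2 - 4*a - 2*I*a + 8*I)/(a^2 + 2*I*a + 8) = (a - 4)/(a + 4*I)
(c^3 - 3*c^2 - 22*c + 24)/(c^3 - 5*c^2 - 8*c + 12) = (c + 4)/(c + 2)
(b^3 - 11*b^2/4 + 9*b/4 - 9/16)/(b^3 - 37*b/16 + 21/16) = (4*b^2 - 8*b + 3)/(4*b^2 + 3*b - 7)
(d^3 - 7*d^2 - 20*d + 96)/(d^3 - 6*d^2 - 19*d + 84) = (d - 8)/(d - 7)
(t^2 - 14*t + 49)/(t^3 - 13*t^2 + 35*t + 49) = 1/(t + 1)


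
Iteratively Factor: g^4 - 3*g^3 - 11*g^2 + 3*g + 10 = (g + 2)*(g^3 - 5*g^2 - g + 5) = (g - 1)*(g + 2)*(g^2 - 4*g - 5) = (g - 1)*(g + 1)*(g + 2)*(g - 5)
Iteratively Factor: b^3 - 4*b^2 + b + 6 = (b - 2)*(b^2 - 2*b - 3) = (b - 2)*(b + 1)*(b - 3)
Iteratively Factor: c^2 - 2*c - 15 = (c + 3)*(c - 5)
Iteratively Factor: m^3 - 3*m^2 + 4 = (m + 1)*(m^2 - 4*m + 4) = (m - 2)*(m + 1)*(m - 2)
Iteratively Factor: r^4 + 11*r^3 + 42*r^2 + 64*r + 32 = (r + 4)*(r^3 + 7*r^2 + 14*r + 8) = (r + 1)*(r + 4)*(r^2 + 6*r + 8) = (r + 1)*(r + 2)*(r + 4)*(r + 4)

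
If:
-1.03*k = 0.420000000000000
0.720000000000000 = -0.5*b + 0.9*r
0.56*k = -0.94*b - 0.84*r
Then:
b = -0.32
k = -0.41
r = 0.62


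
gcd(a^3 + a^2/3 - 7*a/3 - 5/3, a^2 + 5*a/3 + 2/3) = a + 1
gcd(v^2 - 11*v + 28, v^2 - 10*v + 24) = v - 4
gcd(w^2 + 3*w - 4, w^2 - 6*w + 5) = w - 1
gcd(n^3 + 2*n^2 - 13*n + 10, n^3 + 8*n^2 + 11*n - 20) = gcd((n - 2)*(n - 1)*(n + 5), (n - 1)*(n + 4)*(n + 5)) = n^2 + 4*n - 5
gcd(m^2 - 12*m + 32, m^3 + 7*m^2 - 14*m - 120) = m - 4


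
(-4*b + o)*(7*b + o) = -28*b^2 + 3*b*o + o^2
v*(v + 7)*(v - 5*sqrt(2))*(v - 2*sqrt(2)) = v^4 - 7*sqrt(2)*v^3 + 7*v^3 - 49*sqrt(2)*v^2 + 20*v^2 + 140*v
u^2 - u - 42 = (u - 7)*(u + 6)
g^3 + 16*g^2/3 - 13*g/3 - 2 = (g - 1)*(g + 1/3)*(g + 6)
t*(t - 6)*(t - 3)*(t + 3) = t^4 - 6*t^3 - 9*t^2 + 54*t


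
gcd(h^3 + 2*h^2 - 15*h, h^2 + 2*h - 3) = 1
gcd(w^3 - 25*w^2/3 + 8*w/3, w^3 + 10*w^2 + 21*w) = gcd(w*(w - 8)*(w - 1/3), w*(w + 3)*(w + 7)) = w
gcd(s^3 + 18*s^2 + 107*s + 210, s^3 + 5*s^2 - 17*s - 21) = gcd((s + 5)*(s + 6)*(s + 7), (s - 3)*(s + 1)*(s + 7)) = s + 7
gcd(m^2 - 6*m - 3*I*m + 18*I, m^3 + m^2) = 1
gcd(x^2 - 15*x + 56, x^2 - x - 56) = x - 8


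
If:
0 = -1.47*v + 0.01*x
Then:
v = 0.00680272108843537*x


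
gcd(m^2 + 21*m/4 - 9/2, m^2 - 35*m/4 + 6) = m - 3/4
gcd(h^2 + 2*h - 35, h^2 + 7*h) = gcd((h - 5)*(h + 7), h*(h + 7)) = h + 7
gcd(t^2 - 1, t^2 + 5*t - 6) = t - 1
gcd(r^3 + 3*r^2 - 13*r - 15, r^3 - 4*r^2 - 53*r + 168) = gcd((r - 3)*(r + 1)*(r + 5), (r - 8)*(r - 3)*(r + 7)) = r - 3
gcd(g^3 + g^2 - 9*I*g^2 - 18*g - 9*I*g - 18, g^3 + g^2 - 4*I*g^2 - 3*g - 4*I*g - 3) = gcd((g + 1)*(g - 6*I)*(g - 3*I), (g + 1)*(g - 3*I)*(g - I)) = g^2 + g*(1 - 3*I) - 3*I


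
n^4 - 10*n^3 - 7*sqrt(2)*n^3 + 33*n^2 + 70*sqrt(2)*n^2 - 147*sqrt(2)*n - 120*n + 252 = (n - 7)*(n - 3)*(n - 6*sqrt(2))*(n - sqrt(2))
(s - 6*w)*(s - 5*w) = s^2 - 11*s*w + 30*w^2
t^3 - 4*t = t*(t - 2)*(t + 2)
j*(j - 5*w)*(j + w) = j^3 - 4*j^2*w - 5*j*w^2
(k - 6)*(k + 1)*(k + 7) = k^3 + 2*k^2 - 41*k - 42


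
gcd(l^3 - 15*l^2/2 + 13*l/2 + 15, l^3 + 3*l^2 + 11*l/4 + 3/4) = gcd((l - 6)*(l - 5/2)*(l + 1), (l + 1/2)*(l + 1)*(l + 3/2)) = l + 1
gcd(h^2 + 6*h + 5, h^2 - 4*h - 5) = h + 1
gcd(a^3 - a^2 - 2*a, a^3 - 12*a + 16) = a - 2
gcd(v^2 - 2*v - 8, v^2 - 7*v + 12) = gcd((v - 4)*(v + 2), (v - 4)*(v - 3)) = v - 4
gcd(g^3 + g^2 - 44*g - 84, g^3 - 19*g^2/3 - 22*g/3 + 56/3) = g^2 - 5*g - 14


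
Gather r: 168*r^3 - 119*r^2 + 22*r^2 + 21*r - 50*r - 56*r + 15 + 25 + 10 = 168*r^3 - 97*r^2 - 85*r + 50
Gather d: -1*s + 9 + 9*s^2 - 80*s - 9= 9*s^2 - 81*s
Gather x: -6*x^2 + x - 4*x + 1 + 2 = -6*x^2 - 3*x + 3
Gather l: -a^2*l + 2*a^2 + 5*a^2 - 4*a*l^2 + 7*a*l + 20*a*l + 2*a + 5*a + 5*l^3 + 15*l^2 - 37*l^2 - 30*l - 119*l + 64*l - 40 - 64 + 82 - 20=7*a^2 + 7*a + 5*l^3 + l^2*(-4*a - 22) + l*(-a^2 + 27*a - 85) - 42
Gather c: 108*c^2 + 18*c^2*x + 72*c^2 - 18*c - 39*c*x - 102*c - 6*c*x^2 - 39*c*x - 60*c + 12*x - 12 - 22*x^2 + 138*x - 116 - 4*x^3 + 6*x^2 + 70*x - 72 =c^2*(18*x + 180) + c*(-6*x^2 - 78*x - 180) - 4*x^3 - 16*x^2 + 220*x - 200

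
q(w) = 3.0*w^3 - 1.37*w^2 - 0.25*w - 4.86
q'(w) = 9.0*w^2 - 2.74*w - 0.25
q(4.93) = 320.08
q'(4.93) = 204.99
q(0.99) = -3.54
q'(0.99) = 5.86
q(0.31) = -4.98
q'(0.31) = -0.23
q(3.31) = 88.10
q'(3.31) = 89.29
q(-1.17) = -11.25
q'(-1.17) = 15.28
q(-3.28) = -124.64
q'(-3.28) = 105.56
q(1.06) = -3.09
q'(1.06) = 6.96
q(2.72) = 44.70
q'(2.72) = 58.88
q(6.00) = 592.32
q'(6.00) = 307.31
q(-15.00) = -10434.36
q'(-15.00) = 2065.85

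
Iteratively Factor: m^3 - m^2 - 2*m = (m)*(m^2 - m - 2) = m*(m - 2)*(m + 1)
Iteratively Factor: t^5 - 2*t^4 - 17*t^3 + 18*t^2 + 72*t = (t + 2)*(t^4 - 4*t^3 - 9*t^2 + 36*t) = t*(t + 2)*(t^3 - 4*t^2 - 9*t + 36) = t*(t + 2)*(t + 3)*(t^2 - 7*t + 12) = t*(t - 4)*(t + 2)*(t + 3)*(t - 3)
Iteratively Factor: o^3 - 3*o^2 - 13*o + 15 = (o - 1)*(o^2 - 2*o - 15) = (o - 1)*(o + 3)*(o - 5)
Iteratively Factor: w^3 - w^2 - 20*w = (w - 5)*(w^2 + 4*w) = (w - 5)*(w + 4)*(w)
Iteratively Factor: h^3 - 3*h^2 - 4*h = (h + 1)*(h^2 - 4*h) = h*(h + 1)*(h - 4)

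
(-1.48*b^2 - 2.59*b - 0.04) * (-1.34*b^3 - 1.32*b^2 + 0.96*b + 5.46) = 1.9832*b^5 + 5.4242*b^4 + 2.0516*b^3 - 10.5144*b^2 - 14.1798*b - 0.2184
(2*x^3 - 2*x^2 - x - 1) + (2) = 2*x^3 - 2*x^2 - x + 1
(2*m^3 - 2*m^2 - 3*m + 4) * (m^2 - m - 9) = 2*m^5 - 4*m^4 - 19*m^3 + 25*m^2 + 23*m - 36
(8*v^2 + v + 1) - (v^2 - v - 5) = 7*v^2 + 2*v + 6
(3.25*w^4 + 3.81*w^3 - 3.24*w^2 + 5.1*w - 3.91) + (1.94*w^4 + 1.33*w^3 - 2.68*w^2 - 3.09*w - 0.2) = 5.19*w^4 + 5.14*w^3 - 5.92*w^2 + 2.01*w - 4.11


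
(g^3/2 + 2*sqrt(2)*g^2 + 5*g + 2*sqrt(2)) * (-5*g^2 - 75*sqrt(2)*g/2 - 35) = -5*g^5/2 - 115*sqrt(2)*g^4/4 - 385*g^3/2 - 535*sqrt(2)*g^2/2 - 325*g - 70*sqrt(2)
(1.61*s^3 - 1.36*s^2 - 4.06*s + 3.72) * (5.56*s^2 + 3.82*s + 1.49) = 8.9516*s^5 - 1.4114*s^4 - 25.3699*s^3 + 3.1476*s^2 + 8.161*s + 5.5428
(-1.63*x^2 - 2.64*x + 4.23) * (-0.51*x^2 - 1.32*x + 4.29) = 0.8313*x^4 + 3.498*x^3 - 5.6652*x^2 - 16.9092*x + 18.1467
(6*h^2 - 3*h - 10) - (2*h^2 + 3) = 4*h^2 - 3*h - 13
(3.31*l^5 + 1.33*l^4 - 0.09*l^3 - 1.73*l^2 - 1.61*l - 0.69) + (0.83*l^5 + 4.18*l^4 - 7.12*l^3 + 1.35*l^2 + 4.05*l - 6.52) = 4.14*l^5 + 5.51*l^4 - 7.21*l^3 - 0.38*l^2 + 2.44*l - 7.21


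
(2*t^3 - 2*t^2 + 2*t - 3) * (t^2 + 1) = 2*t^5 - 2*t^4 + 4*t^3 - 5*t^2 + 2*t - 3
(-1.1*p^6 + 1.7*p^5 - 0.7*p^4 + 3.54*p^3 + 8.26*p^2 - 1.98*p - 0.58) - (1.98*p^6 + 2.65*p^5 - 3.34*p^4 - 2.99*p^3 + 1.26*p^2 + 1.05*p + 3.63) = -3.08*p^6 - 0.95*p^5 + 2.64*p^4 + 6.53*p^3 + 7.0*p^2 - 3.03*p - 4.21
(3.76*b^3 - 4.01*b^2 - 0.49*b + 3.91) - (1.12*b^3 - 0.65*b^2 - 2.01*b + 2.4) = 2.64*b^3 - 3.36*b^2 + 1.52*b + 1.51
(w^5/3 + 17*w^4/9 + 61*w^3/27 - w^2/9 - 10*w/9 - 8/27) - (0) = w^5/3 + 17*w^4/9 + 61*w^3/27 - w^2/9 - 10*w/9 - 8/27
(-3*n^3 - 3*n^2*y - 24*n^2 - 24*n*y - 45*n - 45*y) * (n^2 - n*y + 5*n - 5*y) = -3*n^5 - 39*n^4 + 3*n^3*y^2 - 165*n^3 + 39*n^2*y^2 - 225*n^2 + 165*n*y^2 + 225*y^2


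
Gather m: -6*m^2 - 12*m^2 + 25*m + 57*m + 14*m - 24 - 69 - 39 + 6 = -18*m^2 + 96*m - 126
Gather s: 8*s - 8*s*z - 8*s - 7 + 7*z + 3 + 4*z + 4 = -8*s*z + 11*z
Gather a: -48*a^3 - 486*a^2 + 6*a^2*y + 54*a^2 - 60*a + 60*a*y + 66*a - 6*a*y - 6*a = -48*a^3 + a^2*(6*y - 432) + 54*a*y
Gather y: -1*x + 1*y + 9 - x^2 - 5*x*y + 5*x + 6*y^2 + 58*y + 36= -x^2 + 4*x + 6*y^2 + y*(59 - 5*x) + 45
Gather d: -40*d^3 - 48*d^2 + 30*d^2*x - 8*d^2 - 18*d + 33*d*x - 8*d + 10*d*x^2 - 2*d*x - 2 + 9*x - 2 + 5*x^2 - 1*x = -40*d^3 + d^2*(30*x - 56) + d*(10*x^2 + 31*x - 26) + 5*x^2 + 8*x - 4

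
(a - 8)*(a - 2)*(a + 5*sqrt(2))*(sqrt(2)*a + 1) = sqrt(2)*a^4 - 10*sqrt(2)*a^3 + 11*a^3 - 110*a^2 + 21*sqrt(2)*a^2 - 50*sqrt(2)*a + 176*a + 80*sqrt(2)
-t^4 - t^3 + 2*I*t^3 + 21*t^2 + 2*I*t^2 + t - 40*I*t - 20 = (t - 4)*(t + 5)*(I*t + 1)^2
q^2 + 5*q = q*(q + 5)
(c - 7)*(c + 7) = c^2 - 49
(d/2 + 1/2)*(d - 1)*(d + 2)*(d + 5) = d^4/2 + 7*d^3/2 + 9*d^2/2 - 7*d/2 - 5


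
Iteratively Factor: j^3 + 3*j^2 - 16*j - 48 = (j - 4)*(j^2 + 7*j + 12) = (j - 4)*(j + 3)*(j + 4)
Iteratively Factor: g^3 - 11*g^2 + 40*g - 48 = (g - 4)*(g^2 - 7*g + 12) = (g - 4)^2*(g - 3)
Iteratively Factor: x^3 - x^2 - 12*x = (x)*(x^2 - x - 12) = x*(x + 3)*(x - 4)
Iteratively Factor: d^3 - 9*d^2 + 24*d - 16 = (d - 1)*(d^2 - 8*d + 16) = (d - 4)*(d - 1)*(d - 4)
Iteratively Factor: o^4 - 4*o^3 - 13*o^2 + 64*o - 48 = (o - 1)*(o^3 - 3*o^2 - 16*o + 48) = (o - 3)*(o - 1)*(o^2 - 16) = (o - 4)*(o - 3)*(o - 1)*(o + 4)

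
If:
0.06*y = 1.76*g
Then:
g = 0.0340909090909091*y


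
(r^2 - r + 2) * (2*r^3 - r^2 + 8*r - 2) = 2*r^5 - 3*r^4 + 13*r^3 - 12*r^2 + 18*r - 4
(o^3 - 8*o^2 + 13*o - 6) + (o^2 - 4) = o^3 - 7*o^2 + 13*o - 10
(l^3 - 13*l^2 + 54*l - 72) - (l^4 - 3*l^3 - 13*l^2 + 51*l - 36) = -l^4 + 4*l^3 + 3*l - 36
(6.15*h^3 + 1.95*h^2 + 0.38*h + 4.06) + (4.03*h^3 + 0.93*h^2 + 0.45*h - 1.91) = 10.18*h^3 + 2.88*h^2 + 0.83*h + 2.15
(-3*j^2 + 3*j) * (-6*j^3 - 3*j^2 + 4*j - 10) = 18*j^5 - 9*j^4 - 21*j^3 + 42*j^2 - 30*j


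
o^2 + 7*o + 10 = (o + 2)*(o + 5)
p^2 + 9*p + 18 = (p + 3)*(p + 6)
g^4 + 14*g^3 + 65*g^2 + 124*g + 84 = (g + 2)^2*(g + 3)*(g + 7)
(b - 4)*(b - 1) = b^2 - 5*b + 4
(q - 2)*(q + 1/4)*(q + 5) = q^3 + 13*q^2/4 - 37*q/4 - 5/2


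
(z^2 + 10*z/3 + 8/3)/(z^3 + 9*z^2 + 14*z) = (z + 4/3)/(z*(z + 7))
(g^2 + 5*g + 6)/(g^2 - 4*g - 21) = (g + 2)/(g - 7)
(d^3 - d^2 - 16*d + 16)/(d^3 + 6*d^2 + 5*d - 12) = (d - 4)/(d + 3)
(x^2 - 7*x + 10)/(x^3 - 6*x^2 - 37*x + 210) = (x - 2)/(x^2 - x - 42)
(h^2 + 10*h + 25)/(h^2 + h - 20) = (h + 5)/(h - 4)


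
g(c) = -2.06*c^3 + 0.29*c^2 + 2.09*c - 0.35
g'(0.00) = 2.09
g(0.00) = -0.35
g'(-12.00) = -894.79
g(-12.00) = 3576.01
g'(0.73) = -0.78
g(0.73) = 0.53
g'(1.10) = -4.75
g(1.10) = -0.44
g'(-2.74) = -45.90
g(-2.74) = 38.48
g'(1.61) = -13.00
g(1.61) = -4.83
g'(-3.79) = -88.88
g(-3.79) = 108.04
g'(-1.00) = -4.67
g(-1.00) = -0.09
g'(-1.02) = -4.93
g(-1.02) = 0.01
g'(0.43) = 1.20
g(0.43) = 0.44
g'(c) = -6.18*c^2 + 0.58*c + 2.09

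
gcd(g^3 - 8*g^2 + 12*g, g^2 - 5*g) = g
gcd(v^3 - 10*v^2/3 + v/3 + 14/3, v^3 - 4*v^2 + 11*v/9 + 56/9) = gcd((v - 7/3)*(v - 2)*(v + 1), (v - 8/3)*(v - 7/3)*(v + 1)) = v^2 - 4*v/3 - 7/3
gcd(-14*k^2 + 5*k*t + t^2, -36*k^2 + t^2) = 1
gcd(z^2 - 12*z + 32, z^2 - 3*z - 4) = z - 4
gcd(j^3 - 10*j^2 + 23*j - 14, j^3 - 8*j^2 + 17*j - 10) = j^2 - 3*j + 2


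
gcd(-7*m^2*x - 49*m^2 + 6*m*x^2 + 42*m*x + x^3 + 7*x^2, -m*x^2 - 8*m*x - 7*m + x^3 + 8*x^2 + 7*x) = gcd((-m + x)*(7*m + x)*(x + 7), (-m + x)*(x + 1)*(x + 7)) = -m*x - 7*m + x^2 + 7*x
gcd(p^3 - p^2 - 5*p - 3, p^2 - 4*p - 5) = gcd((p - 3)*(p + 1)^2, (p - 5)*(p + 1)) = p + 1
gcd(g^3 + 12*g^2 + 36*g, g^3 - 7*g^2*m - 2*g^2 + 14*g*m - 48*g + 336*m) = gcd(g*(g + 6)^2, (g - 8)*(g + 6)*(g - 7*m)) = g + 6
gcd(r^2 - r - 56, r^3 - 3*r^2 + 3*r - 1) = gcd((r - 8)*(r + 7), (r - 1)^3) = 1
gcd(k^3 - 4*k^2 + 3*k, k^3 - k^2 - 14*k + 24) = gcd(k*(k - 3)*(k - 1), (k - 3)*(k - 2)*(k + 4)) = k - 3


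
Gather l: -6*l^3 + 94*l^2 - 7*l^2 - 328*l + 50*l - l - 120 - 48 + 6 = -6*l^3 + 87*l^2 - 279*l - 162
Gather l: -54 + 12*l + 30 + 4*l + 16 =16*l - 8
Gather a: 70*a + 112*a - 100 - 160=182*a - 260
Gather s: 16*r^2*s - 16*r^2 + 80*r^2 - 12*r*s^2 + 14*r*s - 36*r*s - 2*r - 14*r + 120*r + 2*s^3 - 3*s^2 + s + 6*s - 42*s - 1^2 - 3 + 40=64*r^2 + 104*r + 2*s^3 + s^2*(-12*r - 3) + s*(16*r^2 - 22*r - 35) + 36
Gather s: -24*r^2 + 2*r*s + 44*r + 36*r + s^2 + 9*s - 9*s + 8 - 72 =-24*r^2 + 2*r*s + 80*r + s^2 - 64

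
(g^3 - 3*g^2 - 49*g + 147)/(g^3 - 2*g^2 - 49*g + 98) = (g - 3)/(g - 2)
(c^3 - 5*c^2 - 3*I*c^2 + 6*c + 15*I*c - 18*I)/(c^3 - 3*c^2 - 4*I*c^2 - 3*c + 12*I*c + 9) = (c - 2)/(c - I)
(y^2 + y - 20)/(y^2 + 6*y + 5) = (y - 4)/(y + 1)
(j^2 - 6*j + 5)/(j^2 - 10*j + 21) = (j^2 - 6*j + 5)/(j^2 - 10*j + 21)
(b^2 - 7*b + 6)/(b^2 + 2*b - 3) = (b - 6)/(b + 3)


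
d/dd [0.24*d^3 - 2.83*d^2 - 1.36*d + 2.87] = 0.72*d^2 - 5.66*d - 1.36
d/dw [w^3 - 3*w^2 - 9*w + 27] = 3*w^2 - 6*w - 9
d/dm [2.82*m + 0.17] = 2.82000000000000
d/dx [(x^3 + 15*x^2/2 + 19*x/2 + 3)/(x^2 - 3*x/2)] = (4*x^4 - 12*x^3 - 83*x^2 - 24*x + 18)/(x^2*(4*x^2 - 12*x + 9))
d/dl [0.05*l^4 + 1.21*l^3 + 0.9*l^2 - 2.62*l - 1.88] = 0.2*l^3 + 3.63*l^2 + 1.8*l - 2.62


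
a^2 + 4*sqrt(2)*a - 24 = (a - 2*sqrt(2))*(a + 6*sqrt(2))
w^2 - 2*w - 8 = (w - 4)*(w + 2)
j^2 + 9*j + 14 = (j + 2)*(j + 7)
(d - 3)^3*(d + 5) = d^4 - 4*d^3 - 18*d^2 + 108*d - 135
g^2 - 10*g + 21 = (g - 7)*(g - 3)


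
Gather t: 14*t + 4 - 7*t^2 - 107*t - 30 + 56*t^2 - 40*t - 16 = 49*t^2 - 133*t - 42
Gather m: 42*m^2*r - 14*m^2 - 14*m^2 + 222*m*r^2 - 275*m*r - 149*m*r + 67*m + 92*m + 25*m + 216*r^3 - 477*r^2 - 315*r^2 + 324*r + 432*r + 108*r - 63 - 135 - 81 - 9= m^2*(42*r - 28) + m*(222*r^2 - 424*r + 184) + 216*r^3 - 792*r^2 + 864*r - 288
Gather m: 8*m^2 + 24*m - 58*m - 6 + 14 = 8*m^2 - 34*m + 8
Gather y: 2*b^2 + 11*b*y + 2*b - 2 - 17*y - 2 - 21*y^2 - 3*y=2*b^2 + 2*b - 21*y^2 + y*(11*b - 20) - 4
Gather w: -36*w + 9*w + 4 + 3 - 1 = 6 - 27*w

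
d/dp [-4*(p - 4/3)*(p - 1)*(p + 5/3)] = -12*p^2 + 16*p/3 + 92/9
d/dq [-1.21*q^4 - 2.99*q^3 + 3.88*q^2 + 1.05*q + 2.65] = -4.84*q^3 - 8.97*q^2 + 7.76*q + 1.05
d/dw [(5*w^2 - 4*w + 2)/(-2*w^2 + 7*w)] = (27*w^2 + 8*w - 14)/(w^2*(4*w^2 - 28*w + 49))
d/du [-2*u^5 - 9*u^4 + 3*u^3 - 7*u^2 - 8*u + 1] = -10*u^4 - 36*u^3 + 9*u^2 - 14*u - 8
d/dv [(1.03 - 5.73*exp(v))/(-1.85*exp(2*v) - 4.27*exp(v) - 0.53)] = (-10.6005*exp(2*v) + 3.811*exp(v) + 7.435)*exp(v)/(3.4225*exp(4*v) + 15.799*exp(3*v) + 20.1939*exp(2*v) + 4.5262*exp(v) + 0.2809)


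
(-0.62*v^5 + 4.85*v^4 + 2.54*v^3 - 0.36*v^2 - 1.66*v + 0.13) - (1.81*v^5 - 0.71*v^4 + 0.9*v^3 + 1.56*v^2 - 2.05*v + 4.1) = -2.43*v^5 + 5.56*v^4 + 1.64*v^3 - 1.92*v^2 + 0.39*v - 3.97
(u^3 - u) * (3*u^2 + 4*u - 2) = 3*u^5 + 4*u^4 - 5*u^3 - 4*u^2 + 2*u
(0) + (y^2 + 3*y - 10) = y^2 + 3*y - 10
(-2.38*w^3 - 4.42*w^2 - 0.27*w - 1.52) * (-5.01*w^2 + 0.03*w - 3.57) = 11.9238*w^5 + 22.0728*w^4 + 9.7167*w^3 + 23.3865*w^2 + 0.9183*w + 5.4264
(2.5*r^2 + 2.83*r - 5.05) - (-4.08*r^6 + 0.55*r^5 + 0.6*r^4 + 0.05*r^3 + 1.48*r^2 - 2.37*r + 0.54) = 4.08*r^6 - 0.55*r^5 - 0.6*r^4 - 0.05*r^3 + 1.02*r^2 + 5.2*r - 5.59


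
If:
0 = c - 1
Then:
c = 1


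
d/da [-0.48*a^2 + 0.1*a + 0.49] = 0.1 - 0.96*a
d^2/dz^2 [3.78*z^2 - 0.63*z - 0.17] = 7.56000000000000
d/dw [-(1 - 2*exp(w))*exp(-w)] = exp(-w)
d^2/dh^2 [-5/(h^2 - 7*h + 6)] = 10*(h^2 - 7*h - (2*h - 7)^2 + 6)/(h^2 - 7*h + 6)^3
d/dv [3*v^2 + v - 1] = 6*v + 1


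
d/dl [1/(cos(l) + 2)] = sin(l)/(cos(l) + 2)^2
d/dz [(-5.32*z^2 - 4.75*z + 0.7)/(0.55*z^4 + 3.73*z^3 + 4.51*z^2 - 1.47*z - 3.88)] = (5.852*z^5 + 27.6811*z^4 + 33.895*z^3 + 21.4099*z^2 + 34.9692*z + 19.459)/(0.3025*z^8 + 4.103*z^7 + 18.8739*z^6 + 32.0276*z^5 + 5.1059*z^4 - 42.2042*z^3 - 32.8367*z^2 + 11.4072*z + 15.0544)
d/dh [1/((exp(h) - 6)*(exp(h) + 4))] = 2*(1 - exp(h))*exp(h)/(exp(4*h) - 4*exp(3*h) - 44*exp(2*h) + 96*exp(h) + 576)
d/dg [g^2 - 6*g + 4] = 2*g - 6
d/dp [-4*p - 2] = -4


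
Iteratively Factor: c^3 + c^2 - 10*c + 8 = (c + 4)*(c^2 - 3*c + 2) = (c - 2)*(c + 4)*(c - 1)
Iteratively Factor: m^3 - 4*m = (m + 2)*(m^2 - 2*m) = (m - 2)*(m + 2)*(m)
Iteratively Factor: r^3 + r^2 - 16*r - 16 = (r + 1)*(r^2 - 16) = (r - 4)*(r + 1)*(r + 4)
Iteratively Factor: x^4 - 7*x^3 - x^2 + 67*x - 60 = (x - 5)*(x^3 - 2*x^2 - 11*x + 12) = (x - 5)*(x + 3)*(x^2 - 5*x + 4) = (x - 5)*(x - 4)*(x + 3)*(x - 1)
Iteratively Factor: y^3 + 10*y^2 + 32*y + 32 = (y + 4)*(y^2 + 6*y + 8) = (y + 2)*(y + 4)*(y + 4)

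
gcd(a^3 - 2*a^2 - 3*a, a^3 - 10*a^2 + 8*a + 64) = 1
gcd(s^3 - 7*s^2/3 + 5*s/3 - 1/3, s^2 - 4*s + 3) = s - 1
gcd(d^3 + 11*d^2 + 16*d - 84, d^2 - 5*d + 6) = d - 2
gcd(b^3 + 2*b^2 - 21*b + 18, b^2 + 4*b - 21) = b - 3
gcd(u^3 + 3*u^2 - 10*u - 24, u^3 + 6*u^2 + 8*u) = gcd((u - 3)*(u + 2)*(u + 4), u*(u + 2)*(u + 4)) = u^2 + 6*u + 8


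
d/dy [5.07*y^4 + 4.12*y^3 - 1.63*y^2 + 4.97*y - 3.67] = 20.28*y^3 + 12.36*y^2 - 3.26*y + 4.97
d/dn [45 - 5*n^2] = -10*n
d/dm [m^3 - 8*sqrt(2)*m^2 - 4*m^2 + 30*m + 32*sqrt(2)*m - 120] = 3*m^2 - 16*sqrt(2)*m - 8*m + 30 + 32*sqrt(2)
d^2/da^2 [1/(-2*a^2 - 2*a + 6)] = (a^2 + a - (2*a + 1)^2 - 3)/(a^2 + a - 3)^3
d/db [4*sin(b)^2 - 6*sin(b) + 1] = 2*(4*sin(b) - 3)*cos(b)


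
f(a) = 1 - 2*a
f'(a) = -2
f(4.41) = -7.82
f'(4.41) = -2.00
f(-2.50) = 6.00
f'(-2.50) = -2.00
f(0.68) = -0.36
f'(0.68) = -2.00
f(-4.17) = 9.34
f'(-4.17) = -2.00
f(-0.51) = 2.02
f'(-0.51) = -2.00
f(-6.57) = 14.14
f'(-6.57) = -2.00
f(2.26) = -3.52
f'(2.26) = -2.00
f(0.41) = 0.18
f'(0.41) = -2.00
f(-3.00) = 7.00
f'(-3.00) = -2.00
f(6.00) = -11.00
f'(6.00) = -2.00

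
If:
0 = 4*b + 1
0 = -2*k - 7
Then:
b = -1/4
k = -7/2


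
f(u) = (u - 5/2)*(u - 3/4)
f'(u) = 2*u - 13/4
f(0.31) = 0.96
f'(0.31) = -2.63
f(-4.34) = 34.82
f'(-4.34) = -11.93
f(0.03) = 1.78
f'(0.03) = -3.19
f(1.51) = -0.75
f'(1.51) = -0.23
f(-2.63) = 17.34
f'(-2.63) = -8.51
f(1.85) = -0.72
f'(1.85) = 0.45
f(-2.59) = 17.00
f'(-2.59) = -8.43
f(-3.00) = 20.62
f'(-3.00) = -9.25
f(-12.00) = 184.88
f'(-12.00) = -27.25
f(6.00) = 18.38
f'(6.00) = 8.75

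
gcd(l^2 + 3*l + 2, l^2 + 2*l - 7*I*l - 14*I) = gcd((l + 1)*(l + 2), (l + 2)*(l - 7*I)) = l + 2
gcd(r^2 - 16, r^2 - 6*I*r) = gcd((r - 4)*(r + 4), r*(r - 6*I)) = 1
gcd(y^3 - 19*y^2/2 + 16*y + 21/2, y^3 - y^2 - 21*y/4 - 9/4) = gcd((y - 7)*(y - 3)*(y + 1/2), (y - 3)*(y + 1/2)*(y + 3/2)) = y^2 - 5*y/2 - 3/2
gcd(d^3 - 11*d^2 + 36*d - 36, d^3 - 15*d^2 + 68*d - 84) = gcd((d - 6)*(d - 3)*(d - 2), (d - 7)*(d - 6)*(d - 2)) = d^2 - 8*d + 12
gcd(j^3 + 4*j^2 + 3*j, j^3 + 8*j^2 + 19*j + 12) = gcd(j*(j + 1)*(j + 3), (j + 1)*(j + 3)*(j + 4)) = j^2 + 4*j + 3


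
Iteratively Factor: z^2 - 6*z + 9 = (z - 3)*(z - 3)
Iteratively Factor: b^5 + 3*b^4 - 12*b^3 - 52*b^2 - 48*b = (b + 2)*(b^4 + b^3 - 14*b^2 - 24*b) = (b + 2)^2*(b^3 - b^2 - 12*b) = b*(b + 2)^2*(b^2 - b - 12) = b*(b + 2)^2*(b + 3)*(b - 4)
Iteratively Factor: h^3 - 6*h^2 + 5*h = (h - 1)*(h^2 - 5*h) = (h - 5)*(h - 1)*(h)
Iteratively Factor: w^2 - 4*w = (w - 4)*(w)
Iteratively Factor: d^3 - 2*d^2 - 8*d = (d - 4)*(d^2 + 2*d) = (d - 4)*(d + 2)*(d)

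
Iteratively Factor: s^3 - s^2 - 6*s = (s + 2)*(s^2 - 3*s) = (s - 3)*(s + 2)*(s)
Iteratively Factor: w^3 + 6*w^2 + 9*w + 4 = (w + 1)*(w^2 + 5*w + 4) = (w + 1)*(w + 4)*(w + 1)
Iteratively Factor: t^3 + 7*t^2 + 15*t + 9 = (t + 3)*(t^2 + 4*t + 3) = (t + 3)^2*(t + 1)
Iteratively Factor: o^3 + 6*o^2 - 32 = (o + 4)*(o^2 + 2*o - 8) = (o + 4)^2*(o - 2)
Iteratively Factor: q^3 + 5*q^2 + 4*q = (q + 1)*(q^2 + 4*q) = (q + 1)*(q + 4)*(q)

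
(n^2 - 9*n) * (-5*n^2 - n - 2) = -5*n^4 + 44*n^3 + 7*n^2 + 18*n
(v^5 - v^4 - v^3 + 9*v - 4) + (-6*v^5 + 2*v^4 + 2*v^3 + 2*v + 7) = -5*v^5 + v^4 + v^3 + 11*v + 3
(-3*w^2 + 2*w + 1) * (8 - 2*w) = 6*w^3 - 28*w^2 + 14*w + 8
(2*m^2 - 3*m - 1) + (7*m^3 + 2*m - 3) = 7*m^3 + 2*m^2 - m - 4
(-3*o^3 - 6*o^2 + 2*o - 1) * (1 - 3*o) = 9*o^4 + 15*o^3 - 12*o^2 + 5*o - 1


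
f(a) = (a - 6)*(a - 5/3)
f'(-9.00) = -25.67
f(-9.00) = 160.00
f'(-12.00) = -31.67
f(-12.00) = 246.00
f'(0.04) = -7.59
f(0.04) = 9.69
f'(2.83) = -2.01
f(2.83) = -3.69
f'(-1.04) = -9.75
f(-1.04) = 19.05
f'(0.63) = -6.41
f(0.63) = 5.57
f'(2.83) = -2.01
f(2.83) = -3.69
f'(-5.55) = -18.77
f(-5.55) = 83.35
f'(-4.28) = -16.23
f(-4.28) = 61.13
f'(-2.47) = -12.61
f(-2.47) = 35.04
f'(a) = 2*a - 23/3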